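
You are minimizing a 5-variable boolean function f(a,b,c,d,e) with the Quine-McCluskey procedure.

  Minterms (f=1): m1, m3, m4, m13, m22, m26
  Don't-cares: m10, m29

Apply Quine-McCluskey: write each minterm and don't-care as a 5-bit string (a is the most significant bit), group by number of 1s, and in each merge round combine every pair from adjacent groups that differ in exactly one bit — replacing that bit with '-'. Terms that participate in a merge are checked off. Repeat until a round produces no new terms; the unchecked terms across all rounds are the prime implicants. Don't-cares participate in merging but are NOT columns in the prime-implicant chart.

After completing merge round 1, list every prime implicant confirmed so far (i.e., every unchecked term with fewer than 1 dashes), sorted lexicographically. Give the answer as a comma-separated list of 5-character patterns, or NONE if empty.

size-2^0 implicants → 00001(✓)  00011(✓)  00100  01010(✓)  01101(✓)  10110  11010(✓)  11101(✓)
size-2^1 implicants → -1010  -1101  000-1
Unchecked terms (primes): -1010, -1101, 000-1, 00100, 10110

00100, 10110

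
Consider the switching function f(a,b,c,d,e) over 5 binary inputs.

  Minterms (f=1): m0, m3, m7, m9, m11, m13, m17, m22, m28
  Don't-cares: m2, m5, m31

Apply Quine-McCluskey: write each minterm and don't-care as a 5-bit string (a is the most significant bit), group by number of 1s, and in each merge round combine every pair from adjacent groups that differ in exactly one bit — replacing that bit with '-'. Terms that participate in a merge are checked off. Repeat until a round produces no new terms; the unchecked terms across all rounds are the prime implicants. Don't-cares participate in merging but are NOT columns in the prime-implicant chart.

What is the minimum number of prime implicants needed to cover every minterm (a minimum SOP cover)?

[col 0] 00000*, 00010*, 00011*, 00101*, 00111*, 01001*, 01011*, 01101*, 10001, 10110, 11100, 11111
[col 1] 0-011, 0-101, 00-11, 000-0, 0001-, 001-1, 01-01, 010-1
Prime implicants: 0-011, 0-101, 00-11, 000-0, 0001-, 001-1, 01-01, 010-1, 10001, 10110, 11100, 11111
PI chart (minterm → PIs covering it):
  0 | 000-0  (sole → essential)
  3 | 0-011,00-11,0001-
  7 | 00-11,001-1
  9 | 01-01,010-1
  11 | 0-011,010-1
  13 | 0-101,01-01
  17 | 10001  (sole → essential)
  22 | 10110  (sole → essential)
  28 | 11100  (sole → essential)
Essential prime implicants: 000-0, 10001, 10110, 11100
Petrick residual → 0-011, 00-11, 01-01
Minimum SOP uses 7 PIs: a'c'de + a'b'de + a'b'c'e' + a'bd'e + ab'c'd'e + ab'cde' + abcd'e'

7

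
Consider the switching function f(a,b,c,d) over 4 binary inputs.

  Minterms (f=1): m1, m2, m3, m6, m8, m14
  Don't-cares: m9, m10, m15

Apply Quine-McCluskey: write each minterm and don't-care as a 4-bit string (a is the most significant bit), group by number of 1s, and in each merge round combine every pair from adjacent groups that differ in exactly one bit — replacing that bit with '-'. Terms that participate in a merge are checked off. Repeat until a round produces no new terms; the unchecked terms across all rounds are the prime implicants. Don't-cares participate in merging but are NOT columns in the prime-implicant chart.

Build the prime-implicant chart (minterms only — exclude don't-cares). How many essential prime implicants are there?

Round 0: 0001✓ 0010✓ 0011✓ 0110✓ 1000✓ 1001✓ 1010✓ 1110✓ 1111✓
Round 1: -001 -010✓ -110✓ 0-10✓ 00-1 001- 1-10✓ 10-0 100- 111-
Round 2: --10
PIs = {--10, -001, 00-1, 001-, 10-0, 100-, 111-}
Coverage chart:
  m1: -001,00-1
  m2: --10,001-
  m3: 00-1,001-
  m6: --10 ←essential
  m8: 10-0,100-
  m14: --10,111-
Essential: --10

1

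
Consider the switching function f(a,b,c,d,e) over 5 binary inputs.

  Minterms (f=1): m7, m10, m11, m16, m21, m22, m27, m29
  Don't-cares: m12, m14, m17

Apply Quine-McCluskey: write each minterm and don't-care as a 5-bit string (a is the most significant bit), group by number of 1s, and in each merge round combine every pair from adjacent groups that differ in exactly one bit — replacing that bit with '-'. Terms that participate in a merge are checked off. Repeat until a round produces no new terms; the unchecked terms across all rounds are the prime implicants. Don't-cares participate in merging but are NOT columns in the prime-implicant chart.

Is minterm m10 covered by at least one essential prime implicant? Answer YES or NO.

size-2^0 implicants → 00111  01010(✓)  01011(✓)  01100(✓)  01110(✓)  10000(✓)  10001(✓)  10101(✓)  10110  11011(✓)  11101(✓)
size-2^1 implicants → -1011  01-10  0101-  011-0  1-101  10-01  1000-
Unchecked terms (primes): -1011, 00111, 01-10, 0101-, 011-0, 1-101, 10-01, 1000-, 10110
Minterm coverage:
  m7 ⊆ 00111 [E]
  m10 ⊆ 01-10,0101-
  m11 ⊆ -1011,0101-
  m16 ⊆ 1000- [E]
  m21 ⊆ 1-101,10-01
  m22 ⊆ 10110 [E]
  m27 ⊆ -1011 [E]
  m29 ⊆ 1-101 [E]
E = {-1011, 00111, 1-101, 1000-, 10110}

NO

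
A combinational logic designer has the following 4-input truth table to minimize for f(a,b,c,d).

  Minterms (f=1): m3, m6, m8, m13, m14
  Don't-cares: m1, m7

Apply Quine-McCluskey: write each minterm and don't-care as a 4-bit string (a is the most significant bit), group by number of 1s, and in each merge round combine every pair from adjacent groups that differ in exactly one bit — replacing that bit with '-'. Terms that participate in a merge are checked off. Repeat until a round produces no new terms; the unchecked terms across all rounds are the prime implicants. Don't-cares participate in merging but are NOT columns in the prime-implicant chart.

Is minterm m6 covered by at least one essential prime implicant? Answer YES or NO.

YES

[col 0] 0001*, 0011*, 0110*, 0111*, 1000, 1101, 1110*
[col 1] -110, 0-11, 00-1, 011-
Prime implicants: -110, 0-11, 00-1, 011-, 1000, 1101
PI chart (minterm → PIs covering it):
  3 | 0-11,00-1
  6 | -110,011-
  8 | 1000  (sole → essential)
  13 | 1101  (sole → essential)
  14 | -110  (sole → essential)
Essential prime implicants: -110, 1000, 1101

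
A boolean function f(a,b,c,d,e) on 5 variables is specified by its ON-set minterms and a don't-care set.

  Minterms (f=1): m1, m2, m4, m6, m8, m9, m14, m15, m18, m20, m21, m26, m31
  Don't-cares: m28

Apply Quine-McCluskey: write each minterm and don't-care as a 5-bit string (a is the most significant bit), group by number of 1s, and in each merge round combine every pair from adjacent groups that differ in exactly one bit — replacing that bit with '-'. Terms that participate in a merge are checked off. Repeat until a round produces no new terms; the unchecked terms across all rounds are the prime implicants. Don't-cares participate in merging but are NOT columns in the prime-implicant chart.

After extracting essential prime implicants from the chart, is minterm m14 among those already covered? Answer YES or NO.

Round 0: 00001✓ 00010✓ 00100✓ 00110✓ 01000✓ 01001✓ 01110✓ 01111✓ 10010✓ 10100✓ 10101✓ 11010✓ 11100✓ 11111✓
Round 1: -0010 -0100 -1111 0-001 0-110 00-10 001-0 0100- 0111- 1-010 1-100 1010-
PIs = {-0010, -0100, -1111, 0-001, 0-110, 00-10, 001-0, 0100-, 0111-, 1-010, 1-100, 1010-}
Coverage chart:
  m1: 0-001 ←essential
  m2: -0010,00-10
  m4: -0100,001-0
  m6: 0-110,00-10,001-0
  m8: 0100- ←essential
  m9: 0-001,0100-
  m14: 0-110,0111-
  m15: -1111,0111-
  m18: -0010,1-010
  m20: -0100,1-100,1010-
  m21: 1010- ←essential
  m26: 1-010 ←essential
  m31: -1111 ←essential
Essential: -1111, 0-001, 0100-, 1-010, 1010-

NO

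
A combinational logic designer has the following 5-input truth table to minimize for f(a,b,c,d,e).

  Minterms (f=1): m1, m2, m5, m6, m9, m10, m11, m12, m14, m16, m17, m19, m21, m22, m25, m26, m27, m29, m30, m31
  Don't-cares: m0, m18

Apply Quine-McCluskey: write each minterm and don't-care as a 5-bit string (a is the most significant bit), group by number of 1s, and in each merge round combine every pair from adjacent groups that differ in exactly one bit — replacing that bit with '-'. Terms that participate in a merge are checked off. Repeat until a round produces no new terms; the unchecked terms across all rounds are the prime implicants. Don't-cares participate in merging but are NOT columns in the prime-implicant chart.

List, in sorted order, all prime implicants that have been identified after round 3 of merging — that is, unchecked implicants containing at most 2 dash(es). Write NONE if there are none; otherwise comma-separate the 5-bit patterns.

size-2^0 implicants → 00000(✓)  00001(✓)  00010(✓)  00101(✓)  00110(✓)  01001(✓)  01010(✓)  01011(✓)  01100(✓)  01110(✓)  10000(✓)  10001(✓)  10010(✓)  10011(✓)  10101(✓)  10110(✓)  11001(✓)  11010(✓)  11011(✓)  11101(✓)  11110(✓)  11111(✓)
size-2^1 implicants → -0000(✓)  -0001(✓)  -0010(✓)  -0101(✓)  -0110(✓)  -1001(✓)  -1010(✓)  -1011(✓)  -1110(✓)  0-001(✓)  0-010(✓)  0-110(✓)  00-01(✓)  00-10(✓)  000-0(✓)  0000-(✓)  01-10(✓)  010-1(✓)  0101-(✓)  011-0  1-001(✓)  1-010(✓)  1-011(✓)  1-101(✓)  1-110(✓)  10-01(✓)  10-10(✓)  100-0(✓)  100-1(✓)  1000-(✓)  1001-(✓)  11-01(✓)  11-10(✓)  11-11(✓)  110-1(✓)  1101-(✓)  111-1(✓)  1111-(✓)
size-2^2 implicants → --001  --010(✓)  --110(✓)  -0-01  -0-10(✓)  -00-0  -000-  -1-10(✓)  -10-1  -101-  0--10(✓)  1--01  1--10(✓)  1-0-1  1-01-  100--  11--1  11-1-
size-2^3 implicants → ---10
Unchecked terms (primes): ---10, --001, -0-01, -00-0, -000-, -10-1, -101-, 011-0, 1--01, 1-0-1, 1-01-, 100--, 11--1, 11-1-

--001, -0-01, -00-0, -000-, -10-1, -101-, 011-0, 1--01, 1-0-1, 1-01-, 100--, 11--1, 11-1-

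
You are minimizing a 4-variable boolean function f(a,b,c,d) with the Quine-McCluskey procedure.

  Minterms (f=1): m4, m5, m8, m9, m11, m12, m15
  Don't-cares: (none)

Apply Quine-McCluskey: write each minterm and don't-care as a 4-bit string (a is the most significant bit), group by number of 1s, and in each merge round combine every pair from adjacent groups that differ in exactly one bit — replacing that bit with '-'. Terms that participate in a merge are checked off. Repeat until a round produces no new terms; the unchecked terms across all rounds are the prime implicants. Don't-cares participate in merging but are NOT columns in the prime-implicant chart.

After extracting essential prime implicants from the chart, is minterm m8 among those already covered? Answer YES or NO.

NO

size-2^0 implicants → 0100(✓)  0101(✓)  1000(✓)  1001(✓)  1011(✓)  1100(✓)  1111(✓)
size-2^1 implicants → -100  010-  1-00  1-11  10-1  100-
Unchecked terms (primes): -100, 010-, 1-00, 1-11, 10-1, 100-
Minterm coverage:
  m4 ⊆ -100,010-
  m5 ⊆ 010- [E]
  m8 ⊆ 1-00,100-
  m9 ⊆ 10-1,100-
  m11 ⊆ 1-11,10-1
  m12 ⊆ -100,1-00
  m15 ⊆ 1-11 [E]
E = {010-, 1-11}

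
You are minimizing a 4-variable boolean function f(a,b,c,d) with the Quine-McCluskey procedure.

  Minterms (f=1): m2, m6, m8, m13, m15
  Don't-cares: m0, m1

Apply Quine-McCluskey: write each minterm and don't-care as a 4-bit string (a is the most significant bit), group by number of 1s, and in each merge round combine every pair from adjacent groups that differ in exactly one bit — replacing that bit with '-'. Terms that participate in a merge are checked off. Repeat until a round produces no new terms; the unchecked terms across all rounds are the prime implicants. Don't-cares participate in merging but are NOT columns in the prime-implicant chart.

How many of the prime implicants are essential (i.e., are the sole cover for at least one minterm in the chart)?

size-2^0 implicants → 0000(✓)  0001(✓)  0010(✓)  0110(✓)  1000(✓)  1101(✓)  1111(✓)
size-2^1 implicants → -000  0-10  00-0  000-  11-1
Unchecked terms (primes): -000, 0-10, 00-0, 000-, 11-1
Minterm coverage:
  m2 ⊆ 0-10,00-0
  m6 ⊆ 0-10 [E]
  m8 ⊆ -000 [E]
  m13 ⊆ 11-1 [E]
  m15 ⊆ 11-1 [E]
E = {-000, 0-10, 11-1}

3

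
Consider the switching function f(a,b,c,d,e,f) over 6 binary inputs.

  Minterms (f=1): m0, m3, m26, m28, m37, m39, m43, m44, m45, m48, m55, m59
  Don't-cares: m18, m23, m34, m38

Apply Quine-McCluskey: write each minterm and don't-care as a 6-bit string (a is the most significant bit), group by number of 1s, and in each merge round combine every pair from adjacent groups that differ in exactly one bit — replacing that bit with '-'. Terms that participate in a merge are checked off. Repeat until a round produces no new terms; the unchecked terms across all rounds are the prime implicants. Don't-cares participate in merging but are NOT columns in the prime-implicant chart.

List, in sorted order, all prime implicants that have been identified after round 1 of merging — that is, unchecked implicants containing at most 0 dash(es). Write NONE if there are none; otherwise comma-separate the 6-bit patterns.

000000, 000011, 011100, 110000

size-2^0 implicants → 000000  000011  010010(✓)  010111(✓)  011010(✓)  011100  100010(✓)  100101(✓)  100110(✓)  100111(✓)  101011(✓)  101100(✓)  101101(✓)  110000  110111(✓)  111011(✓)
size-2^1 implicants → -10111  01-010  1-0111  1-1011  10-101  100-10  1001-1  10011-  10110-
Unchecked terms (primes): -10111, 000000, 000011, 01-010, 011100, 1-0111, 1-1011, 10-101, 100-10, 1001-1, 10011-, 10110-, 110000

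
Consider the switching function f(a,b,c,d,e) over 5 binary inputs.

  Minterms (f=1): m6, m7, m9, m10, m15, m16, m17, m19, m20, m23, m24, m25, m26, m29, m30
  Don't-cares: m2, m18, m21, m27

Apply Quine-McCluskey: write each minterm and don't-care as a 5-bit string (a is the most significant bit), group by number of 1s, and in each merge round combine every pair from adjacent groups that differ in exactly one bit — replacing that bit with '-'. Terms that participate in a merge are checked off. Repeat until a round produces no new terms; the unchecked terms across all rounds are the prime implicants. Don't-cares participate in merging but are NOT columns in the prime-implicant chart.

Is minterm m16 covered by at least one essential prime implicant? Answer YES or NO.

Round 0: 00010✓ 00110✓ 00111✓ 01001✓ 01010✓ 01111✓ 10000✓ 10001✓ 10010✓ 10011✓ 10100✓ 10101✓ 10111✓ 11000✓ 11001✓ 11010✓ 11011✓ 11101✓ 11110✓
Round 1: -0010✓ -0111 -1001 -1010✓ 0-010✓ 0-111 00-10 0011- 1-000✓ 1-001✓ 1-010✓ 1-011✓ 1-101✓ 10-00✓ 10-01✓ 10-11✓ 100-0✓ 100-1✓ 1000-✓ 1001-✓ 101-1✓ 1010-✓ 11-01✓ 11-10 110-0✓ 110-1✓ 1100-✓ 1101-✓
Round 2: --010 1--01 1-0-0✓ 1-0-1✓ 1-00-✓ 1-01-✓ 10--1 10-0- 100--✓ 110--✓
Round 3: 1-0--
PIs = {--010, -0111, -1001, 0-111, 00-10, 0011-, 1--01, 1-0--, 10--1, 10-0-, 11-10}
Coverage chart:
  m6: 00-10,0011-
  m7: -0111,0-111,0011-
  m9: -1001 ←essential
  m10: --010 ←essential
  m15: 0-111 ←essential
  m16: 1-0--,10-0-
  m17: 1--01,1-0--,10--1,10-0-
  m19: 1-0--,10--1
  m20: 10-0- ←essential
  m23: -0111,10--1
  m24: 1-0-- ←essential
  m25: -1001,1--01,1-0--
  m26: --010,1-0--,11-10
  m29: 1--01 ←essential
  m30: 11-10 ←essential
Essential: --010, -1001, 0-111, 1--01, 1-0--, 10-0-, 11-10

YES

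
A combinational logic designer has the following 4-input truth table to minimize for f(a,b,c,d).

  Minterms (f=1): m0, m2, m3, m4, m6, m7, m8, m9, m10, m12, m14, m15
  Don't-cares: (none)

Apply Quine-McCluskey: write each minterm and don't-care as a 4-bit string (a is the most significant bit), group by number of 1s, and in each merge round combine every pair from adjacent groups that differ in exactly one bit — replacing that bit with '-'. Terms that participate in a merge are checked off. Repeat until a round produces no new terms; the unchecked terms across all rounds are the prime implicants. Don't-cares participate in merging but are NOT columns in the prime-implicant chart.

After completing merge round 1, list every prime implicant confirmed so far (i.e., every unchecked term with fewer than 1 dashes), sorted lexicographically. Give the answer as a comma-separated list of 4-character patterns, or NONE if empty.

NONE

size-2^0 implicants → 0000(✓)  0010(✓)  0011(✓)  0100(✓)  0110(✓)  0111(✓)  1000(✓)  1001(✓)  1010(✓)  1100(✓)  1110(✓)  1111(✓)
size-2^1 implicants → -000(✓)  -010(✓)  -100(✓)  -110(✓)  -111(✓)  0-00(✓)  0-10(✓)  0-11(✓)  00-0(✓)  001-(✓)  01-0(✓)  011-(✓)  1-00(✓)  1-10(✓)  10-0(✓)  100-  11-0(✓)  111-(✓)
size-2^2 implicants → --00(✓)  --10(✓)  -0-0(✓)  -1-0(✓)  -11-  0--0(✓)  0-1-  1--0(✓)
size-2^3 implicants → ---0
Unchecked terms (primes): ---0, -11-, 0-1-, 100-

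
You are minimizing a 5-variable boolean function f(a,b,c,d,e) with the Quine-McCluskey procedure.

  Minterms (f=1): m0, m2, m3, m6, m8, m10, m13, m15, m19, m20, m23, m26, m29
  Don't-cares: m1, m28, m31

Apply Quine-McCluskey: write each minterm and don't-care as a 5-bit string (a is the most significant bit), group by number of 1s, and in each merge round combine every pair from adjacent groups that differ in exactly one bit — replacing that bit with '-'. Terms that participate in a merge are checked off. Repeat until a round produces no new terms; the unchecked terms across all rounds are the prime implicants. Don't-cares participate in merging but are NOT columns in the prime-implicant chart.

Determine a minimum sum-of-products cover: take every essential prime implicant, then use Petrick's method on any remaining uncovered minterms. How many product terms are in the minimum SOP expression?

7

[col 0] 00000*, 00001*, 00010*, 00011*, 00110*, 01000*, 01010*, 01101*, 01111*, 10011*, 10100*, 10111*, 11010*, 11100*, 11101*, 11111*
[col 1] -0011, -1010, -1101*, -1111*, 0-000*, 0-010*, 00-10, 000-0*, 000-1*, 0000-*, 0001-*, 010-0*, 011-1*, 1-100, 1-111, 10-11, 111-1*, 1110-
[col 2] -11-1, 0-0-0, 000--
Prime implicants: -0011, -1010, -11-1, 0-0-0, 00-10, 000--, 1-100, 1-111, 10-11, 1110-
PI chart (minterm → PIs covering it):
  0 | 0-0-0,000--
  2 | 0-0-0,00-10,000--
  3 | -0011,000--
  6 | 00-10  (sole → essential)
  8 | 0-0-0  (sole → essential)
  10 | -1010,0-0-0
  13 | -11-1  (sole → essential)
  15 | -11-1  (sole → essential)
  19 | -0011,10-11
  20 | 1-100  (sole → essential)
  23 | 1-111,10-11
  26 | -1010  (sole → essential)
  29 | -11-1,1110-
Essential prime implicants: -1010, -11-1, 0-0-0, 00-10, 1-100
Petrick residual → -0011, 1-111
Minimum SOP uses 7 PIs: b'c'de + bc'de' + bce + a'c'e' + a'b'de' + acd'e' + acde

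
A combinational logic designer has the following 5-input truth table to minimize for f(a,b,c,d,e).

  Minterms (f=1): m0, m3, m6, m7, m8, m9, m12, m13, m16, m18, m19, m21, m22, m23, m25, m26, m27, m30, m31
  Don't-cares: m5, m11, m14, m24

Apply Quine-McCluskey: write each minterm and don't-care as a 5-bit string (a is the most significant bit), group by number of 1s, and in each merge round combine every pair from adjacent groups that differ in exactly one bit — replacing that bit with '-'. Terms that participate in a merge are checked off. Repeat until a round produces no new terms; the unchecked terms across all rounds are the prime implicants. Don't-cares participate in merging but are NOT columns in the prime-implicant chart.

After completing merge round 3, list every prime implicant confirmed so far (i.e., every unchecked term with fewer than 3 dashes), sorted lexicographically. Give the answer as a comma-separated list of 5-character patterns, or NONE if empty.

size-2^0 implicants → 00000(✓)  00011(✓)  00101(✓)  00110(✓)  00111(✓)  01000(✓)  01001(✓)  01011(✓)  01100(✓)  01101(✓)  01110(✓)  10000(✓)  10010(✓)  10011(✓)  10101(✓)  10110(✓)  10111(✓)  11000(✓)  11001(✓)  11010(✓)  11011(✓)  11110(✓)  11111(✓)
size-2^1 implicants → -0000(✓)  -0011(✓)  -0101(✓)  -0110(✓)  -0111(✓)  -1000(✓)  -1001(✓)  -1011(✓)  -1110(✓)  0-000(✓)  0-011(✓)  0-101  0-110(✓)  00-11(✓)  001-1(✓)  0011-(✓)  01-00(✓)  01-01(✓)  010-1(✓)  0100-(✓)  011-0  0110-(✓)  1-000(✓)  1-010(✓)  1-011(✓)  1-110(✓)  1-111(✓)  10-10(✓)  10-11(✓)  100-0(✓)  1001-(✓)  101-1(✓)  1011-(✓)  11-10(✓)  11-11(✓)  110-0(✓)  110-1(✓)  1100-(✓)  1101-(✓)  1111-(✓)
size-2^2 implicants → --000  --011  --110  -0-11  -01-1  -011-  -10-1  -100-  01-0-  1--10(✓)  1--11(✓)  1-0-0  1-01-(✓)  1-11-(✓)  10-1-(✓)  11-1-(✓)  110--
size-2^3 implicants → 1--1-
Unchecked terms (primes): --000, --011, --110, -0-11, -01-1, -011-, -10-1, -100-, 0-101, 01-0-, 011-0, 1--1-, 1-0-0, 110--

--000, --011, --110, -0-11, -01-1, -011-, -10-1, -100-, 0-101, 01-0-, 011-0, 1-0-0, 110--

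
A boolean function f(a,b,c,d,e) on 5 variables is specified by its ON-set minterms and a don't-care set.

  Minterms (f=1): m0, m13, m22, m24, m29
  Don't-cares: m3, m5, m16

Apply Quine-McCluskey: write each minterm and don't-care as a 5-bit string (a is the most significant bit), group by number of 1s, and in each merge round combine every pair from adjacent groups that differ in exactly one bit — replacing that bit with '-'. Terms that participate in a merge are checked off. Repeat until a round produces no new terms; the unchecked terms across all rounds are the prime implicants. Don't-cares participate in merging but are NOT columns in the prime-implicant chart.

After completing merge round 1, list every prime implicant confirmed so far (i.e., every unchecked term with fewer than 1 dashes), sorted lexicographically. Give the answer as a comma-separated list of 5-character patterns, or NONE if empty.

size-2^0 implicants → 00000(✓)  00011  00101(✓)  01101(✓)  10000(✓)  10110  11000(✓)  11101(✓)
size-2^1 implicants → -0000  -1101  0-101  1-000
Unchecked terms (primes): -0000, -1101, 0-101, 00011, 1-000, 10110

00011, 10110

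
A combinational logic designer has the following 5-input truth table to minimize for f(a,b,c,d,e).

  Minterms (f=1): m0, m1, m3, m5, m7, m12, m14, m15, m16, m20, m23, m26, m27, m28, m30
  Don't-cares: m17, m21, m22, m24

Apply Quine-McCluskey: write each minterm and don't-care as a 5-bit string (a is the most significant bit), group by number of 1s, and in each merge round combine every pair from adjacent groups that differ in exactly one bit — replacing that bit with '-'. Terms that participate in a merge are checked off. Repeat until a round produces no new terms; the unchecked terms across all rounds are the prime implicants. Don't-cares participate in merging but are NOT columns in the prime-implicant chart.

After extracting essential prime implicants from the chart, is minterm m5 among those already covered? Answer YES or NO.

YES

size-2^0 implicants → 00000(✓)  00001(✓)  00011(✓)  00101(✓)  00111(✓)  01100(✓)  01110(✓)  01111(✓)  10000(✓)  10001(✓)  10100(✓)  10101(✓)  10110(✓)  10111(✓)  11000(✓)  11010(✓)  11011(✓)  11100(✓)  11110(✓)
size-2^1 implicants → -0000(✓)  -0001(✓)  -0101(✓)  -0111(✓)  -1100(✓)  -1110(✓)  0-111  00-01(✓)  00-11(✓)  000-1(✓)  0000-(✓)  001-1(✓)  011-0(✓)  0111-  1-000(✓)  1-100(✓)  1-110(✓)  10-00(✓)  10-01(✓)  1000-(✓)  101-0(✓)  101-1(✓)  1010-(✓)  1011-(✓)  11-00(✓)  11-10(✓)  110-0(✓)  1101-  111-0(✓)
size-2^2 implicants → -0-01  -000-  -01-1  -11-0  00--1  1--00  1-1-0  10-0-  101--  11--0
Unchecked terms (primes): -0-01, -000-, -01-1, -11-0, 0-111, 00--1, 0111-, 1--00, 1-1-0, 10-0-, 101--, 11--0, 1101-
Minterm coverage:
  m0 ⊆ -000- [E]
  m1 ⊆ -0-01,-000-,00--1
  m3 ⊆ 00--1 [E]
  m5 ⊆ -0-01,-01-1,00--1
  m7 ⊆ -01-1,0-111,00--1
  m12 ⊆ -11-0 [E]
  m14 ⊆ -11-0,0111-
  m15 ⊆ 0-111,0111-
  m16 ⊆ -000-,1--00,10-0-
  m20 ⊆ 1--00,1-1-0,10-0-,101--
  m23 ⊆ -01-1,101--
  m26 ⊆ 11--0,1101-
  m27 ⊆ 1101- [E]
  m28 ⊆ -11-0,1--00,1-1-0,11--0
  m30 ⊆ -11-0,1-1-0,11--0
E = {-000-, -11-0, 00--1, 1101-}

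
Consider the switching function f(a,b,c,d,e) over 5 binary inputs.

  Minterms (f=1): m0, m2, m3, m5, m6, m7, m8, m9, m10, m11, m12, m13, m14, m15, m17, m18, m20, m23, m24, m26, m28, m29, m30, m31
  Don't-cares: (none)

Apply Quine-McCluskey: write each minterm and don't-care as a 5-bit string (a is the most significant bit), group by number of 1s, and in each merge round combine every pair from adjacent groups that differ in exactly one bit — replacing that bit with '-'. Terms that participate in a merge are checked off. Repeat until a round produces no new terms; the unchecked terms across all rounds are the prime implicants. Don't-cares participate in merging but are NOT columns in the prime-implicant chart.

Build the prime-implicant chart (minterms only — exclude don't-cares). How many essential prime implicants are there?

10

[col 0] 00000*, 00010*, 00011*, 00101*, 00110*, 00111*, 01000*, 01001*, 01010*, 01011*, 01100*, 01101*, 01110*, 01111*, 10001, 10010*, 10100*, 10111*, 11000*, 11010*, 11100*, 11101*, 11110*, 11111*
[col 1] -0010*, -0111*, -1000*, -1010*, -1100*, -1101*, -1110*, -1111*, 0-000*, 0-010*, 0-011*, 0-101*, 0-110*, 0-111*, 00-10*, 00-11*, 000-0*, 0001-*, 001-1*, 0011-*, 01-00*, 01-01*, 01-10*, 01-11*, 010-0*, 010-1*, 0100-*, 0101-*, 011-0*, 011-1*, 0110-*, 0111-*, 1-010*, 1-100, 1-111*, 11-00*, 11-10*, 110-0*, 111-0*, 111-1*, 1110-*, 1111-*
[col 2] --010, --111, -1-00*, -1-10*, -10-0*, -11-0*, -11-1*, -110-*, -111-*, 0--10*, 0--11*, 0-0-0, 0-01-*, 0-1-1, 0-11-*, 00-1-*, 01--0*, 01--1*, 01-0-*, 01-1-*, 010--*, 011--*, 11--0*, 111--*
[col 3] -1--0, -11--, 0--1-, 01---
Prime implicants: --010, --111, -1--0, -11--, 0--1-, 0-0-0, 0-1-1, 01---, 1-100, 10001
PI chart (minterm → PIs covering it):
  0 | 0-0-0  (sole → essential)
  2 | --010,0--1-,0-0-0
  3 | 0--1-  (sole → essential)
  5 | 0-1-1  (sole → essential)
  6 | 0--1-  (sole → essential)
  7 | --111,0--1-,0-1-1
  8 | -1--0,0-0-0,01---
  9 | 01---  (sole → essential)
  10 | --010,-1--0,0--1-,0-0-0,01---
  11 | 0--1-,01---
  12 | -1--0,-11--,01---
  13 | -11--,0-1-1,01---
  14 | -1--0,-11--,0--1-,01---
  15 | --111,-11--,0--1-,0-1-1,01---
  17 | 10001  (sole → essential)
  18 | --010  (sole → essential)
  20 | 1-100  (sole → essential)
  23 | --111  (sole → essential)
  24 | -1--0  (sole → essential)
  26 | --010,-1--0
  28 | -1--0,-11--,1-100
  29 | -11--  (sole → essential)
  30 | -1--0,-11--
  31 | --111,-11--
Essential prime implicants: --010, --111, -1--0, -11--, 0--1-, 0-0-0, 0-1-1, 01---, 1-100, 10001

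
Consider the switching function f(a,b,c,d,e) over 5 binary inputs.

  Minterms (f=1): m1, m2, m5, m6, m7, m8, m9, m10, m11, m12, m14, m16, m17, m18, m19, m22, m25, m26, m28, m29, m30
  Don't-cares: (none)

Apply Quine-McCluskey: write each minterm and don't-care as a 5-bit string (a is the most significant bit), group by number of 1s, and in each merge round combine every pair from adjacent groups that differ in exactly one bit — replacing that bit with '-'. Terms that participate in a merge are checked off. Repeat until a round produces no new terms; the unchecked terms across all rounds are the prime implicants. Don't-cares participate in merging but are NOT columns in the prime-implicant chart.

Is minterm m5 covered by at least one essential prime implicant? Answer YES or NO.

Round 0: 00001✓ 00010✓ 00101✓ 00110✓ 00111✓ 01000✓ 01001✓ 01010✓ 01011✓ 01100✓ 01110✓ 10000✓ 10001✓ 10010✓ 10011✓ 10110✓ 11001✓ 11010✓ 11100✓ 11101✓ 11110✓
Round 1: -0001✓ -0010✓ -0110✓ -1001✓ -1010✓ -1100✓ -1110✓ 0-001✓ 0-010✓ 0-110✓ 00-01 00-10✓ 001-1 0011- 01-00✓ 01-10✓ 010-0✓ 010-1✓ 0100-✓ 0101-✓ 011-0✓ 1-001✓ 1-010✓ 1-110✓ 10-10✓ 100-0✓ 100-1✓ 1000-✓ 1001-✓ 11-01 11-10✓ 111-0✓ 1110-
Round 2: --001 --010✓ --110✓ -0-10✓ -1-10✓ -11-0 0--10✓ 01--0 010-- 1--10✓ 100--
Round 3: ---10
PIs = {---10, --001, -11-0, 00-01, 001-1, 0011-, 01--0, 010--, 100--, 11-01, 1110-}
Coverage chart:
  m1: --001,00-01
  m2: ---10 ←essential
  m5: 00-01,001-1
  m6: ---10,0011-
  m7: 001-1,0011-
  m8: 01--0,010--
  m9: --001,010--
  m10: ---10,01--0,010--
  m11: 010-- ←essential
  m12: -11-0,01--0
  m14: ---10,-11-0,01--0
  m16: 100-- ←essential
  m17: --001,100--
  m18: ---10,100--
  m19: 100-- ←essential
  m22: ---10 ←essential
  m25: --001,11-01
  m26: ---10 ←essential
  m28: -11-0,1110-
  m29: 11-01,1110-
  m30: ---10,-11-0
Essential: ---10, 010--, 100--

NO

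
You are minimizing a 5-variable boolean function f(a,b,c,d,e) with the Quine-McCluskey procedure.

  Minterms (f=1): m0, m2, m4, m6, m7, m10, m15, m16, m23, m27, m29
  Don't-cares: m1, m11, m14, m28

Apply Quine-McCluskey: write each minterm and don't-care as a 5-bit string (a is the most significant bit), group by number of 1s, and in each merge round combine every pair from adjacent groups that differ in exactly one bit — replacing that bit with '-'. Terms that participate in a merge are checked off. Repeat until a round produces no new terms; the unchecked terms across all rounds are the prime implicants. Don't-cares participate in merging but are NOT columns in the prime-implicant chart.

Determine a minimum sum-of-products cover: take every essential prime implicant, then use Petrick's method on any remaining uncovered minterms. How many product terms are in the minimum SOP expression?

size-2^0 implicants → 00000(✓)  00001(✓)  00010(✓)  00100(✓)  00110(✓)  00111(✓)  01010(✓)  01011(✓)  01110(✓)  01111(✓)  10000(✓)  10111(✓)  11011(✓)  11100(✓)  11101(✓)
size-2^1 implicants → -0000  -0111  -1011  0-010(✓)  0-110(✓)  0-111(✓)  00-00(✓)  00-10(✓)  000-0(✓)  0000-  001-0(✓)  0011-(✓)  01-10(✓)  01-11(✓)  0101-(✓)  0111-(✓)  1110-
size-2^2 implicants → 0--10  0-11-  00--0  01-1-
Unchecked terms (primes): -0000, -0111, -1011, 0--10, 0-11-, 00--0, 0000-, 01-1-, 1110-
Minterm coverage:
  m0 ⊆ -0000,00--0,0000-
  m2 ⊆ 0--10,00--0
  m4 ⊆ 00--0 [E]
  m6 ⊆ 0--10,0-11-,00--0
  m7 ⊆ -0111,0-11-
  m10 ⊆ 0--10,01-1-
  m15 ⊆ 0-11-,01-1-
  m16 ⊆ -0000 [E]
  m23 ⊆ -0111 [E]
  m27 ⊆ -1011 [E]
  m29 ⊆ 1110- [E]
E = {-0000, -0111, -1011, 00--0, 1110-}
Petrick residual → 01-1-
Cover = b'c'd'e' + b'cde + bc'de + a'b'e' + a'bd + abcd'  |cover|=6

6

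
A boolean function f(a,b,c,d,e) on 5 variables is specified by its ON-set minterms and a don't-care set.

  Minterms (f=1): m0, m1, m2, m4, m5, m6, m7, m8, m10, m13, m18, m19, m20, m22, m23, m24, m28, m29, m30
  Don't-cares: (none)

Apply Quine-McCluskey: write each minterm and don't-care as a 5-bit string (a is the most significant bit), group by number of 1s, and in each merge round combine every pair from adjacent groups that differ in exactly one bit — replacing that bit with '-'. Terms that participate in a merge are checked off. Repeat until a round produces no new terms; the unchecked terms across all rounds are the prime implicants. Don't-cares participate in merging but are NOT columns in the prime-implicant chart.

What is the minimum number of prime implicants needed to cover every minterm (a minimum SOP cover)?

Round 0: 00000✓ 00001✓ 00010✓ 00100✓ 00101✓ 00110✓ 00111✓ 01000✓ 01010✓ 01101✓ 10010✓ 10011✓ 10100✓ 10110✓ 10111✓ 11000✓ 11100✓ 11101✓ 11110✓
Round 1: -0010✓ -0100✓ -0110✓ -0111✓ -1000 -1101 0-000✓ 0-010✓ 0-101 00-00✓ 00-01✓ 00-10✓ 000-0✓ 0000-✓ 001-0✓ 001-1✓ 0010-✓ 0011-✓ 010-0✓ 1-100✓ 1-110✓ 10-10✓ 10-11✓ 1001-✓ 101-0✓ 1011-✓ 11-00 111-0✓ 1110-
Round 2: -0-10 -01-0 -011- 0-0-0 00--0 00-0- 001-- 1-1-0 10-1-
PIs = {-0-10, -01-0, -011-, -1000, -1101, 0-0-0, 0-101, 00--0, 00-0-, 001--, 1-1-0, 10-1-, 11-00, 1110-}
Coverage chart:
  m0: 0-0-0,00--0,00-0-
  m1: 00-0- ←essential
  m2: -0-10,0-0-0,00--0
  m4: -01-0,00--0,00-0-,001--
  m5: 0-101,00-0-,001--
  m6: -0-10,-01-0,-011-,00--0,001--
  m7: -011-,001--
  m8: -1000,0-0-0
  m10: 0-0-0 ←essential
  m13: -1101,0-101
  m18: -0-10,10-1-
  m19: 10-1- ←essential
  m20: -01-0,1-1-0
  m22: -0-10,-01-0,-011-,1-1-0,10-1-
  m23: -011-,10-1-
  m24: -1000,11-00
  m28: 1-1-0,11-00,1110-
  m29: -1101,1110-
  m30: 1-1-0 ←essential
Essential: 0-0-0, 00-0-, 1-1-0, 10-1-
Petrick residual → -011-, -1000, -1101
Min cover (7 terms): b'cd + bc'd'e' + bcd'e + a'c'e' + a'b'd' + ace' + ab'd

7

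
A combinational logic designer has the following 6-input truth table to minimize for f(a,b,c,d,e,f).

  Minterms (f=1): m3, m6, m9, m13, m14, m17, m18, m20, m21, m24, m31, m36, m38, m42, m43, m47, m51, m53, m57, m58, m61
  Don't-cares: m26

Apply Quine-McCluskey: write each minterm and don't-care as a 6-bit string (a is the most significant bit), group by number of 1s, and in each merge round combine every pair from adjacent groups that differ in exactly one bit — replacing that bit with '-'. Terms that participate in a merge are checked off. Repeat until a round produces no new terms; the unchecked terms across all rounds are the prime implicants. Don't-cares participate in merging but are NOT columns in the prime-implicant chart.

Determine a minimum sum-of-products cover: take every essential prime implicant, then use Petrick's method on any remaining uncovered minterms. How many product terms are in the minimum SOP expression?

size-2^0 implicants → 000011  000110(✓)  001001(✓)  001101(✓)  001110(✓)  010001(✓)  010010(✓)  010100(✓)  010101(✓)  011000(✓)  011010(✓)  011111  100100(✓)  100110(✓)  101010(✓)  101011(✓)  101111(✓)  110011  110101(✓)  111001(✓)  111010(✓)  111101(✓)
size-2^1 implicants → -00110  -10101  -11010  00-110  001-01  01-010  010-01  01010-  0110-0  1-1010  1001-0  101-11  10101-  11-101  111-01
Unchecked terms (primes): -00110, -10101, -11010, 00-110, 000011, 001-01, 01-010, 010-01, 01010-, 0110-0, 011111, 1-1010, 1001-0, 101-11, 10101-, 11-101, 110011, 111-01
Minterm coverage:
  m3 ⊆ 000011 [E]
  m6 ⊆ -00110,00-110
  m9 ⊆ 001-01 [E]
  m13 ⊆ 001-01 [E]
  m14 ⊆ 00-110 [E]
  m17 ⊆ 010-01 [E]
  m18 ⊆ 01-010 [E]
  m20 ⊆ 01010- [E]
  m21 ⊆ -10101,010-01,01010-
  m24 ⊆ 0110-0 [E]
  m31 ⊆ 011111 [E]
  m36 ⊆ 1001-0 [E]
  m38 ⊆ -00110,1001-0
  m42 ⊆ 1-1010,10101-
  m43 ⊆ 101-11,10101-
  m47 ⊆ 101-11 [E]
  m51 ⊆ 110011 [E]
  m53 ⊆ -10101,11-101
  m57 ⊆ 111-01 [E]
  m58 ⊆ -11010,1-1010
  m61 ⊆ 11-101,111-01
E = {00-110, 000011, 001-01, 01-010, 010-01, 01010-, 0110-0, 011111, 1001-0, 101-11, 110011, 111-01}
Petrick residual → -10101, 1-1010
Cover = bc'de'f + a'b'def' + a'b'c'd'ef + a'b'ce'f + a'bd'ef' + a'bc'e'f + a'bc'de' + a'bcd'f' + a'bcdef + acd'ef' + ab'c'df' + ab'cef + abc'd'ef + abce'f  |cover|=14

14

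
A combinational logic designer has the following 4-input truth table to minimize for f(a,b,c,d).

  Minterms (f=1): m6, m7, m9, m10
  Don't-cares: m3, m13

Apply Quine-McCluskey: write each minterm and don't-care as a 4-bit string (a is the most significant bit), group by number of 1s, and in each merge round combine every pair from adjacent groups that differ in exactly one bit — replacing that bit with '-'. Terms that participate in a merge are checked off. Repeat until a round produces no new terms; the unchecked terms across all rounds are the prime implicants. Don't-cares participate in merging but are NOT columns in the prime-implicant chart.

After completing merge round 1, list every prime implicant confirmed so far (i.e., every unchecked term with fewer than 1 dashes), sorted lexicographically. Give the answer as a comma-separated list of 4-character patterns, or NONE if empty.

size-2^0 implicants → 0011(✓)  0110(✓)  0111(✓)  1001(✓)  1010  1101(✓)
size-2^1 implicants → 0-11  011-  1-01
Unchecked terms (primes): 0-11, 011-, 1-01, 1010

1010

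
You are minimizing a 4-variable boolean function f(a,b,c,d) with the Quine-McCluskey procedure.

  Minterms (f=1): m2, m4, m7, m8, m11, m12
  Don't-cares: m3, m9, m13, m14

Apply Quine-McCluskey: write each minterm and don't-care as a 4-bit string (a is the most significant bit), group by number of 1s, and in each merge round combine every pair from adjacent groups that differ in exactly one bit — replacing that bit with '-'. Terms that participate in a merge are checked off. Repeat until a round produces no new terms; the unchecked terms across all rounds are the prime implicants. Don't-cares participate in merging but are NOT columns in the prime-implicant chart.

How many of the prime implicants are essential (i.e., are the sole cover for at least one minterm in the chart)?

4

Round 0: 0010✓ 0011✓ 0100✓ 0111✓ 1000✓ 1001✓ 1011✓ 1100✓ 1101✓ 1110✓
Round 1: -011 -100 0-11 001- 1-00✓ 1-01✓ 10-1 100-✓ 11-0 110-✓
Round 2: 1-0-
PIs = {-011, -100, 0-11, 001-, 1-0-, 10-1, 11-0}
Coverage chart:
  m2: 001- ←essential
  m4: -100 ←essential
  m7: 0-11 ←essential
  m8: 1-0- ←essential
  m11: -011,10-1
  m12: -100,1-0-,11-0
Essential: -100, 0-11, 001-, 1-0-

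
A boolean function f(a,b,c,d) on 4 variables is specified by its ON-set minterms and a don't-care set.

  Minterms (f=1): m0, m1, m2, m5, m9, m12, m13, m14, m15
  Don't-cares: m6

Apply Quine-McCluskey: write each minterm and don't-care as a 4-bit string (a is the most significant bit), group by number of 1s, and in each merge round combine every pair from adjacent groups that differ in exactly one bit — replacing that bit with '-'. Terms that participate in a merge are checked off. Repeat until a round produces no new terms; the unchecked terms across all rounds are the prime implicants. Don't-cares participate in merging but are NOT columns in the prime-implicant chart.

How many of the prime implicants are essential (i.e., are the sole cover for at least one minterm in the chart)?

[col 0] 0000*, 0001*, 0010*, 0101*, 0110*, 1001*, 1100*, 1101*, 1110*, 1111*
[col 1] -001*, -101*, -110, 0-01*, 0-10, 00-0, 000-, 1-01*, 11-0*, 11-1*, 110-*, 111-*
[col 2] --01, 11--
Prime implicants: --01, -110, 0-10, 00-0, 000-, 11--
PI chart (minterm → PIs covering it):
  0 | 00-0,000-
  1 | --01,000-
  2 | 0-10,00-0
  5 | --01  (sole → essential)
  9 | --01  (sole → essential)
  12 | 11--  (sole → essential)
  13 | --01,11--
  14 | -110,11--
  15 | 11--  (sole → essential)
Essential prime implicants: --01, 11--

2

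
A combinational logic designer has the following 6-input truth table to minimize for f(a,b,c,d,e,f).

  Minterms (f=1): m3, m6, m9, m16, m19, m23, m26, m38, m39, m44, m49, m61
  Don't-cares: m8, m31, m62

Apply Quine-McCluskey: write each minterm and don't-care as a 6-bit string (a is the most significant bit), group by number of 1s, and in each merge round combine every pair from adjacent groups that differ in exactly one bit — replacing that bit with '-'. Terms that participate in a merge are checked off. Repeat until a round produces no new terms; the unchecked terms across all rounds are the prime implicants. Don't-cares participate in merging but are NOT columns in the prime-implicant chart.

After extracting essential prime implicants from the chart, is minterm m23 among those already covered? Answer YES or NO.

[col 0] 000011*, 000110*, 001000*, 001001*, 010000, 010011*, 010111*, 011010, 011111*, 100110*, 100111*, 101100, 110001, 111101, 111110
[col 1] -00110, 0-0011, 00100-, 01-111, 010-11, 10011-
Prime implicants: -00110, 0-0011, 00100-, 01-111, 010-11, 010000, 011010, 10011-, 101100, 110001, 111101, 111110
PI chart (minterm → PIs covering it):
  3 | 0-0011  (sole → essential)
  6 | -00110  (sole → essential)
  9 | 00100-  (sole → essential)
  16 | 010000  (sole → essential)
  19 | 0-0011,010-11
  23 | 01-111,010-11
  26 | 011010  (sole → essential)
  38 | -00110,10011-
  39 | 10011-  (sole → essential)
  44 | 101100  (sole → essential)
  49 | 110001  (sole → essential)
  61 | 111101  (sole → essential)
Essential prime implicants: -00110, 0-0011, 00100-, 010000, 011010, 10011-, 101100, 110001, 111101

NO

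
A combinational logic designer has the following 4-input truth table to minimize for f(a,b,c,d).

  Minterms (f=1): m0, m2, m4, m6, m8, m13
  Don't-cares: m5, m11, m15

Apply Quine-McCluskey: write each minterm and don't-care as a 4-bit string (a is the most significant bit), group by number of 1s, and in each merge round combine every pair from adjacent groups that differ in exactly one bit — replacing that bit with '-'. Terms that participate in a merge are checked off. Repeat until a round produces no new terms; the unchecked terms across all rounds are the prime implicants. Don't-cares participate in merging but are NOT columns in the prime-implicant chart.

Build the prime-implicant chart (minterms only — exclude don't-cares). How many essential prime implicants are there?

Round 0: 0000✓ 0010✓ 0100✓ 0101✓ 0110✓ 1000✓ 1011✓ 1101✓ 1111✓
Round 1: -000 -101 0-00✓ 0-10✓ 00-0✓ 01-0✓ 010- 1-11 11-1
Round 2: 0--0
PIs = {-000, -101, 0--0, 010-, 1-11, 11-1}
Coverage chart:
  m0: -000,0--0
  m2: 0--0 ←essential
  m4: 0--0,010-
  m6: 0--0 ←essential
  m8: -000 ←essential
  m13: -101,11-1
Essential: -000, 0--0

2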